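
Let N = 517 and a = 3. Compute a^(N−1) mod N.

3^1 ≡ 3 (mod 517)
3^2 ≡ 3^2 = 9 ≡ 9 (mod 517)
3^4 ≡ 9^2 = 81 ≡ 81 (mod 517)
3^8 ≡ 81^2 = 6561 ≡ 357 (mod 517)
3^16 ≡ 357^2 = 127449 ≡ 267 (mod 517)
3^32 ≡ 267^2 = 71289 ≡ 460 (mod 517)
3^64 ≡ 460^2 = 211600 ≡ 147 (mod 517)
3^128 ≡ 147^2 = 21609 ≡ 412 (mod 517)
3^256 ≡ 412^2 = 169744 ≡ 168 (mod 517)
3^512 ≡ 168^2 = 28224 ≡ 306 (mod 517)
516 = 512 + 4 in binary powers of 2.
So 3^516 ≡ 306 · 81 ≡ 487 (mod 517).
Since 487 ≠ 1, base 3 is a Fermat witness: 517 is composite.

487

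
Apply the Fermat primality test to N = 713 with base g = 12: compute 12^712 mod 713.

12^1 ≡ 12 (mod 713)
12^2 ≡ 12^2 = 144 ≡ 144 (mod 713)
12^4 ≡ 144^2 = 20736 ≡ 59 (mod 713)
12^8 ≡ 59^2 = 3481 ≡ 629 (mod 713)
12^16 ≡ 629^2 = 395641 ≡ 639 (mod 713)
12^32 ≡ 639^2 = 408321 ≡ 485 (mod 713)
12^64 ≡ 485^2 = 235225 ≡ 648 (mod 713)
12^128 ≡ 648^2 = 419904 ≡ 660 (mod 713)
12^256 ≡ 660^2 = 435600 ≡ 670 (mod 713)
12^512 ≡ 670^2 = 448900 ≡ 423 (mod 713)
712 = 512 + 128 + 64 + 8 in binary powers of 2.
So 12^712 ≡ 423 · 660 · 648 · 629 ≡ 100 (mod 713).
Since 100 ≠ 1, base 12 is a Fermat witness: 713 is composite.

100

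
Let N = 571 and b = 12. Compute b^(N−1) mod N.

12^1 ≡ 12 (mod 571)
12^2 ≡ 12^2 = 144 ≡ 144 (mod 571)
12^4 ≡ 144^2 = 20736 ≡ 180 (mod 571)
12^8 ≡ 180^2 = 32400 ≡ 424 (mod 571)
12^16 ≡ 424^2 = 179776 ≡ 482 (mod 571)
12^32 ≡ 482^2 = 232324 ≡ 498 (mod 571)
12^64 ≡ 498^2 = 248004 ≡ 190 (mod 571)
12^128 ≡ 190^2 = 36100 ≡ 127 (mod 571)
12^256 ≡ 127^2 = 16129 ≡ 141 (mod 571)
12^512 ≡ 141^2 = 19881 ≡ 467 (mod 571)
570 = 512 + 32 + 16 + 8 + 2 in binary powers of 2.
So 12^570 ≡ 467 · 498 · 482 · 424 · 144 ≡ 1 (mod 571).
Since the result is 1, base 12 gives no evidence that 571 is composite.

1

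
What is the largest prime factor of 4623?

67

4623 = 3 · 1541
1541 = 23 · 67
67 is prime.
So 4623 = 3 · 23 · 67; the largest prime factor is 67.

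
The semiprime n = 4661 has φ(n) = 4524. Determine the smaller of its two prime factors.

φ(n) = (p−1)(q−1) = n − (p+q) + 1, so p + q = 4661 − 4524 + 1 = 138.
p and q are the roots of t² − 138t + 4661 = 0.
Discriminant: 138² − 4·4661 = 19044 − 18644 = 400; √400 = 20.
q = (138 − 20)/2 = 59, p = (138 + 20)/2 = 79.
Check: 59 · 79 = 4661.

59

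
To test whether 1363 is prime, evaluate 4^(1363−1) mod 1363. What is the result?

836

4^1 ≡ 4 (mod 1363)
4^2 ≡ 4^2 = 16 ≡ 16 (mod 1363)
4^4 ≡ 16^2 = 256 ≡ 256 (mod 1363)
4^8 ≡ 256^2 = 65536 ≡ 112 (mod 1363)
4^16 ≡ 112^2 = 12544 ≡ 277 (mod 1363)
4^32 ≡ 277^2 = 76729 ≡ 401 (mod 1363)
4^64 ≡ 401^2 = 160801 ≡ 1330 (mod 1363)
4^128 ≡ 1330^2 = 1768900 ≡ 1089 (mod 1363)
4^256 ≡ 1089^2 = 1185921 ≡ 111 (mod 1363)
4^512 ≡ 111^2 = 12321 ≡ 54 (mod 1363)
4^1024 ≡ 54^2 = 2916 ≡ 190 (mod 1363)
1362 = 1024 + 256 + 64 + 16 + 2 in binary powers of 2.
So 4^1362 ≡ 190 · 111 · 1330 · 277 · 16 ≡ 836 (mod 1363).
Since 836 ≠ 1, base 4 is a Fermat witness: 1363 is composite.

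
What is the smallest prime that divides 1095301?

29

1095301 is odd.
Digit sum 19, not divisible by 3.
Ends in 1: not divisible by 5.
7: 1095301 = 7·156471 + 4
11: 1095301 = 11·99572 + 9
13: 1095301 = 13·84253 + 12
17: 1095301 = 17·64429 + 8
19: 1095301 = 19·57647 + 8
23: 1095301 = 23·47621 + 18
29: 1095301 = 29·37769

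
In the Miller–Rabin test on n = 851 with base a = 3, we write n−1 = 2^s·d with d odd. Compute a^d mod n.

851 − 1 = 850 = 2^1 · 425, so d = 425.
3^1 ≡ 3 (mod 851)
3^2 ≡ 3^2 = 9 ≡ 9 (mod 851)
3^4 ≡ 9^2 = 81 ≡ 81 (mod 851)
3^8 ≡ 81^2 = 6561 ≡ 604 (mod 851)
3^16 ≡ 604^2 = 364816 ≡ 588 (mod 851)
3^32 ≡ 588^2 = 345744 ≡ 238 (mod 851)
3^64 ≡ 238^2 = 56644 ≡ 478 (mod 851)
3^128 ≡ 478^2 = 228484 ≡ 416 (mod 851)
3^256 ≡ 416^2 = 173056 ≡ 303 (mod 851)
425 = 256 + 128 + 32 + 8 + 1 in binary powers of 2.
So 3^425 ≡ 303 · 416 · 238 · 604 · 3 ≡ 324 (mod 851).
Squaring chain: 324; never reaches −1, so base 3 is a Miller–Rabin witness that 851 is composite.

324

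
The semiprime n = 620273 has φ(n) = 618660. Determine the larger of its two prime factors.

983

φ(n) = (p−1)(q−1) = n − (p+q) + 1, so p + q = 620273 − 618660 + 1 = 1614.
p and q are the roots of t² − 1614t + 620273 = 0.
Discriminant: 1614² − 4·620273 = 2604996 − 2481092 = 123904; √123904 = 352.
q = (1614 − 352)/2 = 631, p = (1614 + 352)/2 = 983.
Check: 631 · 983 = 620273.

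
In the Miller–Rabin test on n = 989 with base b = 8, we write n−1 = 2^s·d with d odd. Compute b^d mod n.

989 − 1 = 988 = 2^2 · 247, so d = 247.
8^1 ≡ 8 (mod 989)
8^2 ≡ 8^2 = 64 ≡ 64 (mod 989)
8^4 ≡ 64^2 = 4096 ≡ 140 (mod 989)
8^8 ≡ 140^2 = 19600 ≡ 809 (mod 989)
8^16 ≡ 809^2 = 654481 ≡ 752 (mod 989)
8^32 ≡ 752^2 = 565504 ≡ 785 (mod 989)
8^64 ≡ 785^2 = 616225 ≡ 78 (mod 989)
8^128 ≡ 78^2 = 6084 ≡ 150 (mod 989)
247 = 128 + 64 + 32 + 16 + 4 + 2 + 1 in binary powers of 2.
So 8^247 ≡ 150 · 78 · 785 · 752 · 140 · 64 · 8 ≡ 108 (mod 989).
Squaring chain: 108 → 785; never reaches −1, so base 8 is a Miller–Rabin witness that 989 is composite.

108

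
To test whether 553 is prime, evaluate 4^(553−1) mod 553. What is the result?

4^1 ≡ 4 (mod 553)
4^2 ≡ 4^2 = 16 ≡ 16 (mod 553)
4^4 ≡ 16^2 = 256 ≡ 256 (mod 553)
4^8 ≡ 256^2 = 65536 ≡ 282 (mod 553)
4^16 ≡ 282^2 = 79524 ≡ 445 (mod 553)
4^32 ≡ 445^2 = 198025 ≡ 51 (mod 553)
4^64 ≡ 51^2 = 2601 ≡ 389 (mod 553)
4^128 ≡ 389^2 = 151321 ≡ 352 (mod 553)
4^256 ≡ 352^2 = 123904 ≡ 32 (mod 553)
4^512 ≡ 32^2 = 1024 ≡ 471 (mod 553)
552 = 512 + 32 + 8 in binary powers of 2.
So 4^552 ≡ 471 · 51 · 282 ≡ 225 (mod 553).
Since 225 ≠ 1, base 4 is a Fermat witness: 553 is composite.

225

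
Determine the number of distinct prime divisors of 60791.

3

60791 = 31 · 1961
1961 = 37 · 53
60791 = 31 · 37 · 53, which has 3 distinct prime factors.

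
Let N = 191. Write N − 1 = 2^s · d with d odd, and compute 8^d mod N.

191 − 1 = 190 = 2^1 · 95, so d = 95.
8^1 ≡ 8 (mod 191)
8^2 ≡ 8^2 = 64 ≡ 64 (mod 191)
8^4 ≡ 64^2 = 4096 ≡ 85 (mod 191)
8^8 ≡ 85^2 = 7225 ≡ 158 (mod 191)
8^16 ≡ 158^2 = 24964 ≡ 134 (mod 191)
8^32 ≡ 134^2 = 17956 ≡ 2 (mod 191)
8^64 ≡ 2^2 = 4 ≡ 4 (mod 191)
95 = 64 + 16 + 8 + 4 + 2 + 1 in binary powers of 2.
So 8^95 ≡ 4 · 134 · 158 · 85 · 64 · 8 ≡ 1 (mod 191).
Since 8^d ≡ 1 (mod 191), base 8 does not prove 191 composite.

1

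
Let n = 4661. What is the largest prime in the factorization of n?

79

4661 = 59 · 79
79 is prime.
So 4661 = 59 · 79; the largest prime factor is 79.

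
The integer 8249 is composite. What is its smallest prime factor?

73

8249 is odd.
Digit sum 23, not divisible by 3.
Ends in 9: not divisible by 5.
7: 8249 = 7·1178 + 3
11: 8249 = 11·749 + 10
13: 8249 = 13·634 + 7
17: 8249 = 17·485 + 4
19: 8249 = 19·434 + 3
23: 8249 = 23·358 + 15
29: 8249 = 29·284 + 13
31: 8249 = 31·266 + 3
37: 8249 = 37·222 + 35
41: 8249 = 41·201 + 8
43: 8249 = 43·191 + 36
47: 8249 = 47·175 + 24
53: 8249 = 53·155 + 34
59: 8249 = 59·139 + 48
61: 8249 = 61·135 + 14
67: 8249 = 67·123 + 8
71: 8249 = 71·116 + 13
73: 8249 = 73·113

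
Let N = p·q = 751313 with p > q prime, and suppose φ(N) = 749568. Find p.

φ(n) = (p−1)(q−1) = n − (p+q) + 1, so p + q = 751313 − 749568 + 1 = 1746.
p and q are the roots of t² − 1746t + 751313 = 0.
Discriminant: 1746² − 4·751313 = 3048516 − 3005252 = 43264; √43264 = 208.
q = (1746 − 208)/2 = 769, p = (1746 + 208)/2 = 977.
Check: 769 · 977 = 751313.

977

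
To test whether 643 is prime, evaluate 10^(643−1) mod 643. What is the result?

10^1 ≡ 10 (mod 643)
10^2 ≡ 10^2 = 100 ≡ 100 (mod 643)
10^4 ≡ 100^2 = 10000 ≡ 355 (mod 643)
10^8 ≡ 355^2 = 126025 ≡ 640 (mod 643)
10^16 ≡ 640^2 = 409600 ≡ 9 (mod 643)
10^32 ≡ 9^2 = 81 ≡ 81 (mod 643)
10^64 ≡ 81^2 = 6561 ≡ 131 (mod 643)
10^128 ≡ 131^2 = 17161 ≡ 443 (mod 643)
10^256 ≡ 443^2 = 196249 ≡ 134 (mod 643)
10^512 ≡ 134^2 = 17956 ≡ 595 (mod 643)
642 = 512 + 128 + 2 in binary powers of 2.
So 10^642 ≡ 595 · 443 · 100 ≡ 1 (mod 643).
Since the result is 1, base 10 gives no evidence that 643 is composite.

1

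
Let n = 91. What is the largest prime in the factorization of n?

13

91 = 7 · 13
13 is prime.
So 91 = 7 · 13; the largest prime factor is 13.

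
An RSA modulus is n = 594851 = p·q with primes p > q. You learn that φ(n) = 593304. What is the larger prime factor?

839

φ(n) = (p−1)(q−1) = n − (p+q) + 1, so p + q = 594851 − 593304 + 1 = 1548.
p and q are the roots of t² − 1548t + 594851 = 0.
Discriminant: 1548² − 4·594851 = 2396304 − 2379404 = 16900; √16900 = 130.
q = (1548 − 130)/2 = 709, p = (1548 + 130)/2 = 839.
Check: 709 · 839 = 594851.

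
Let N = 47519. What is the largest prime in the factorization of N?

47519 = 19 · 2501
2501 = 41 · 61
61 is prime.
So 47519 = 19 · 41 · 61; the largest prime factor is 61.

61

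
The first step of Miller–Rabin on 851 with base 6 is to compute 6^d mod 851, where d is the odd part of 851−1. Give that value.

851 − 1 = 850 = 2^1 · 425, so d = 425.
6^1 ≡ 6 (mod 851)
6^2 ≡ 6^2 = 36 ≡ 36 (mod 851)
6^4 ≡ 36^2 = 1296 ≡ 445 (mod 851)
6^8 ≡ 445^2 = 198025 ≡ 593 (mod 851)
6^16 ≡ 593^2 = 351649 ≡ 186 (mod 851)
6^32 ≡ 186^2 = 34596 ≡ 556 (mod 851)
6^64 ≡ 556^2 = 309136 ≡ 223 (mod 851)
6^128 ≡ 223^2 = 49729 ≡ 371 (mod 851)
6^256 ≡ 371^2 = 137641 ≡ 630 (mod 851)
425 = 256 + 128 + 32 + 8 + 1 in binary powers of 2.
So 6^425 ≡ 630 · 371 · 556 · 593 · 6 ≡ 302 (mod 851).
Squaring chain: 302; never reaches −1, so base 6 is a Miller–Rabin witness that 851 is composite.

302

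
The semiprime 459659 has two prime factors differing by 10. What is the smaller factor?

673

Since p = q + 10, we have 459659 = q(q + 10), so q² + 10q − 459659 = 0.
Discriminant: 10² + 4·459659 = 100 + 1838636 = 1838736; √1838736 = 1356.
q = (−10 + 1356)/2 = 673, and p = q + 10 = 683.
Check: 673 · 683 = 459659.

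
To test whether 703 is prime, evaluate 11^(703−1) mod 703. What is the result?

1

11^1 ≡ 11 (mod 703)
11^2 ≡ 11^2 = 121 ≡ 121 (mod 703)
11^4 ≡ 121^2 = 14641 ≡ 581 (mod 703)
11^8 ≡ 581^2 = 337561 ≡ 121 (mod 703)
11^16 ≡ 121^2 = 14641 ≡ 581 (mod 703)
11^32 ≡ 581^2 = 337561 ≡ 121 (mod 703)
11^64 ≡ 121^2 = 14641 ≡ 581 (mod 703)
11^128 ≡ 581^2 = 337561 ≡ 121 (mod 703)
11^256 ≡ 121^2 = 14641 ≡ 581 (mod 703)
11^512 ≡ 581^2 = 337561 ≡ 121 (mod 703)
702 = 512 + 128 + 32 + 16 + 8 + 4 + 2 in binary powers of 2.
So 11^702 ≡ 121 · 121 · 121 · 581 · 121 · 581 · 121 ≡ 1 (mod 703).
Since the result is 1, base 11 gives no evidence that 703 is composite.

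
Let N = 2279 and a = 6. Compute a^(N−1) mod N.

49

6^1 ≡ 6 (mod 2279)
6^2 ≡ 6^2 = 36 ≡ 36 (mod 2279)
6^4 ≡ 36^2 = 1296 ≡ 1296 (mod 2279)
6^8 ≡ 1296^2 = 1679616 ≡ 2272 (mod 2279)
6^16 ≡ 2272^2 = 5161984 ≡ 49 (mod 2279)
6^32 ≡ 49^2 = 2401 ≡ 122 (mod 2279)
6^64 ≡ 122^2 = 14884 ≡ 1210 (mod 2279)
6^128 ≡ 1210^2 = 1464100 ≡ 982 (mod 2279)
6^256 ≡ 982^2 = 964324 ≡ 307 (mod 2279)
6^512 ≡ 307^2 = 94249 ≡ 810 (mod 2279)
6^1024 ≡ 810^2 = 656100 ≡ 2027 (mod 2279)
6^2048 ≡ 2027^2 = 4108729 ≡ 1971 (mod 2279)
2278 = 2048 + 128 + 64 + 32 + 4 + 2 in binary powers of 2.
So 6^2278 ≡ 1971 · 982 · 1210 · 122 · 1296 · 36 ≡ 49 (mod 2279).
Since 49 ≠ 1, base 6 is a Fermat witness: 2279 is composite.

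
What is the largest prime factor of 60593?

60593 = 13 · 4661
4661 = 59 · 79
79 is prime.
So 60593 = 13 · 59 · 79; the largest prime factor is 79.

79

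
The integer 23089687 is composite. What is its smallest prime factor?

83

23089687 is odd.
Digit sum 43, not divisible by 3.
Ends in 7: not divisible by 5.
7: 23089687 = 7·3298526 + 5
11: 23089687 = 11·2099062 + 5
13: 23089687 = 13·1776129 + 10
17: 23089687 = 17·1358216 + 15
19: 23089687 = 19·1215246 + 13
23: 23089687 = 23·1003899 + 10
29: 23089687 = 29·796196 + 3
31: 23089687 = 31·744828 + 19
37: 23089687 = 37·624045 + 22
41: 23089687 = 41·563163 + 4
43: 23089687 = 43·536969 + 20
47: 23089687 = 47·491269 + 44
53: 23089687 = 53·435654 + 25
59: 23089687 = 59·391350 + 37
61: 23089687 = 61·378519 + 28
67: 23089687 = 67·344622 + 13
71: 23089687 = 71·325206 + 61
73: 23089687 = 73·316297 + 6
79: 23089687 = 79·292274 + 41
83: 23089687 = 83·278189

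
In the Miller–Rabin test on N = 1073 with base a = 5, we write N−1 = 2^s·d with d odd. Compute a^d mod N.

1073 − 1 = 1072 = 2^4 · 67, so d = 67.
5^1 ≡ 5 (mod 1073)
5^2 ≡ 5^2 = 25 ≡ 25 (mod 1073)
5^4 ≡ 25^2 = 625 ≡ 625 (mod 1073)
5^8 ≡ 625^2 = 390625 ≡ 53 (mod 1073)
5^16 ≡ 53^2 = 2809 ≡ 663 (mod 1073)
5^32 ≡ 663^2 = 439569 ≡ 712 (mod 1073)
5^64 ≡ 712^2 = 506944 ≡ 488 (mod 1073)
67 = 64 + 2 + 1 in binary powers of 2.
So 5^67 ≡ 488 · 25 · 5 ≡ 912 (mod 1073).
Squaring chain: 912 → 169 → 663 → 712; never reaches −1, so base 5 is a Miller–Rabin witness that 1073 is composite.

912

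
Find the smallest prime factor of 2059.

29

2059 is odd.
Digit sum 16, not divisible by 3.
Ends in 9: not divisible by 5.
7: 2059 = 7·294 + 1
11: 2059 = 11·187 + 2
13: 2059 = 13·158 + 5
17: 2059 = 17·121 + 2
19: 2059 = 19·108 + 7
23: 2059 = 23·89 + 12
29: 2059 = 29·71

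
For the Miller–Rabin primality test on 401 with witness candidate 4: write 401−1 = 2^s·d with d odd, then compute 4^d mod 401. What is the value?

401 − 1 = 400 = 2^4 · 25, so d = 25.
4^1 ≡ 4 (mod 401)
4^2 ≡ 4^2 = 16 ≡ 16 (mod 401)
4^4 ≡ 16^2 = 256 ≡ 256 (mod 401)
4^8 ≡ 256^2 = 65536 ≡ 173 (mod 401)
4^16 ≡ 173^2 = 29929 ≡ 255 (mod 401)
25 = 16 + 8 + 1 in binary powers of 2.
So 4^25 ≡ 255 · 173 · 4 ≡ 20 (mod 401).
Squaring chain: 20 → 400 → 1 → 1; reaches −1, so base 4 does not prove 401 composite.

20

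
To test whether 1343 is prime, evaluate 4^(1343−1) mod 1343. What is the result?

50

4^1 ≡ 4 (mod 1343)
4^2 ≡ 4^2 = 16 ≡ 16 (mod 1343)
4^4 ≡ 16^2 = 256 ≡ 256 (mod 1343)
4^8 ≡ 256^2 = 65536 ≡ 1072 (mod 1343)
4^16 ≡ 1072^2 = 1149184 ≡ 919 (mod 1343)
4^32 ≡ 919^2 = 844561 ≡ 1157 (mod 1343)
4^64 ≡ 1157^2 = 1338649 ≡ 1021 (mod 1343)
4^128 ≡ 1021^2 = 1042441 ≡ 273 (mod 1343)
4^256 ≡ 273^2 = 74529 ≡ 664 (mod 1343)
4^512 ≡ 664^2 = 440896 ≡ 392 (mod 1343)
4^1024 ≡ 392^2 = 153664 ≡ 562 (mod 1343)
1342 = 1024 + 256 + 32 + 16 + 8 + 4 + 2 in binary powers of 2.
So 4^1342 ≡ 562 · 664 · 1157 · 919 · 1072 · 256 · 16 ≡ 50 (mod 1343).
Since 50 ≠ 1, base 4 is a Fermat witness: 1343 is composite.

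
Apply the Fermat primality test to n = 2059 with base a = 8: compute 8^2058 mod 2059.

8^1 ≡ 8 (mod 2059)
8^2 ≡ 8^2 = 64 ≡ 64 (mod 2059)
8^4 ≡ 64^2 = 4096 ≡ 2037 (mod 2059)
8^8 ≡ 2037^2 = 4149369 ≡ 484 (mod 2059)
8^16 ≡ 484^2 = 234256 ≡ 1589 (mod 2059)
8^32 ≡ 1589^2 = 2524921 ≡ 587 (mod 2059)
8^64 ≡ 587^2 = 344569 ≡ 716 (mod 2059)
8^128 ≡ 716^2 = 512656 ≡ 2024 (mod 2059)
8^256 ≡ 2024^2 = 4096576 ≡ 1225 (mod 2059)
8^512 ≡ 1225^2 = 1500625 ≡ 1673 (mod 2059)
8^1024 ≡ 1673^2 = 2798929 ≡ 748 (mod 2059)
8^2048 ≡ 748^2 = 559504 ≡ 1515 (mod 2059)
2058 = 2048 + 8 + 2 in binary powers of 2.
So 8^2058 ≡ 1515 · 484 · 64 ≡ 1971 (mod 2059).
Since 1971 ≠ 1, base 8 is a Fermat witness: 2059 is composite.

1971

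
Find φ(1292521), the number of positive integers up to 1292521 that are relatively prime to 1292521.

1244160

Factor: 1292521 = 37 · 181 · 193.
φ(1292521) = (37−1) · (181−1) · (193−1) = 36 · 180 · 192 = 1244160.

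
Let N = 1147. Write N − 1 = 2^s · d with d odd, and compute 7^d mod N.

1025

1147 − 1 = 1146 = 2^1 · 573, so d = 573.
7^1 ≡ 7 (mod 1147)
7^2 ≡ 7^2 = 49 ≡ 49 (mod 1147)
7^4 ≡ 49^2 = 2401 ≡ 107 (mod 1147)
7^8 ≡ 107^2 = 11449 ≡ 1126 (mod 1147)
7^16 ≡ 1126^2 = 1267876 ≡ 441 (mod 1147)
7^32 ≡ 441^2 = 194481 ≡ 638 (mod 1147)
7^64 ≡ 638^2 = 407044 ≡ 1006 (mod 1147)
7^128 ≡ 1006^2 = 1012036 ≡ 382 (mod 1147)
7^256 ≡ 382^2 = 145924 ≡ 255 (mod 1147)
7^512 ≡ 255^2 = 65025 ≡ 793 (mod 1147)
573 = 512 + 32 + 16 + 8 + 4 + 1 in binary powers of 2.
So 7^573 ≡ 793 · 638 · 441 · 1126 · 107 · 7 ≡ 1025 (mod 1147).
Squaring chain: 1025; never reaches −1, so base 7 is a Miller–Rabin witness that 1147 is composite.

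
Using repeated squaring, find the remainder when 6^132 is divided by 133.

106

6^1 ≡ 6 (mod 133)
6^2 ≡ 6^2 = 36 ≡ 36 (mod 133)
6^4 ≡ 36^2 = 1296 ≡ 99 (mod 133)
6^8 ≡ 99^2 = 9801 ≡ 92 (mod 133)
6^16 ≡ 92^2 = 8464 ≡ 85 (mod 133)
6^32 ≡ 85^2 = 7225 ≡ 43 (mod 133)
6^64 ≡ 43^2 = 1849 ≡ 120 (mod 133)
6^128 ≡ 120^2 = 14400 ≡ 36 (mod 133)
132 = 128 + 4 in binary powers of 2.
So 6^132 ≡ 36 · 99 ≡ 106 (mod 133).
Since 106 ≠ 1, base 6 is a Fermat witness: 133 is composite.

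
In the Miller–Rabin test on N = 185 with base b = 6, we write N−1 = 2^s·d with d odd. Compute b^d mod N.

31

185 − 1 = 184 = 2^3 · 23, so d = 23.
6^1 ≡ 6 (mod 185)
6^2 ≡ 6^2 = 36 ≡ 36 (mod 185)
6^4 ≡ 36^2 = 1296 ≡ 1 (mod 185)
6^8 ≡ 1^2 = 1 ≡ 1 (mod 185)
6^16 ≡ 1^2 = 1 ≡ 1 (mod 185)
23 = 16 + 4 + 2 + 1 in binary powers of 2.
So 6^23 ≡ 1 · 1 · 36 · 6 ≡ 31 (mod 185).
Squaring chain: 31 → 36 → 1; never reaches −1, so base 6 is a Miller–Rabin witness that 185 is composite.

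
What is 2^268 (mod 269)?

2^1 ≡ 2 (mod 269)
2^2 ≡ 2^2 = 4 ≡ 4 (mod 269)
2^4 ≡ 4^2 = 16 ≡ 16 (mod 269)
2^8 ≡ 16^2 = 256 ≡ 256 (mod 269)
2^16 ≡ 256^2 = 65536 ≡ 169 (mod 269)
2^32 ≡ 169^2 = 28561 ≡ 47 (mod 269)
2^64 ≡ 47^2 = 2209 ≡ 57 (mod 269)
2^128 ≡ 57^2 = 3249 ≡ 21 (mod 269)
2^256 ≡ 21^2 = 441 ≡ 172 (mod 269)
268 = 256 + 8 + 4 in binary powers of 2.
So 2^268 ≡ 172 · 256 · 16 ≡ 1 (mod 269).
Since the result is 1, base 2 gives no evidence that 269 is composite.

1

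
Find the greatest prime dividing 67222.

67222 = 2 · 33611
33611 = 19 · 1769
1769 = 29 · 61
61 is prime.
So 67222 = 2 · 19 · 29 · 61; the largest prime factor is 61.

61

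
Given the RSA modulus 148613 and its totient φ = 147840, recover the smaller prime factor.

φ(n) = (p−1)(q−1) = n − (p+q) + 1, so p + q = 148613 − 147840 + 1 = 774.
p and q are the roots of t² − 774t + 148613 = 0.
Discriminant: 774² − 4·148613 = 599076 − 594452 = 4624; √4624 = 68.
q = (774 − 68)/2 = 353, p = (774 + 68)/2 = 421.
Check: 353 · 421 = 148613.

353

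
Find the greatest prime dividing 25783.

25783 = 19 · 1357
1357 = 23 · 59
59 is prime.
So 25783 = 19 · 23 · 59; the largest prime factor is 59.

59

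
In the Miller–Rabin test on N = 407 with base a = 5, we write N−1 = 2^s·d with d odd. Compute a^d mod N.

279

407 − 1 = 406 = 2^1 · 203, so d = 203.
5^1 ≡ 5 (mod 407)
5^2 ≡ 5^2 = 25 ≡ 25 (mod 407)
5^4 ≡ 25^2 = 625 ≡ 218 (mod 407)
5^8 ≡ 218^2 = 47524 ≡ 312 (mod 407)
5^16 ≡ 312^2 = 97344 ≡ 71 (mod 407)
5^32 ≡ 71^2 = 5041 ≡ 157 (mod 407)
5^64 ≡ 157^2 = 24649 ≡ 229 (mod 407)
5^128 ≡ 229^2 = 52441 ≡ 345 (mod 407)
203 = 128 + 64 + 8 + 2 + 1 in binary powers of 2.
So 5^203 ≡ 345 · 229 · 312 · 25 · 5 ≡ 279 (mod 407).
Squaring chain: 279; never reaches −1, so base 5 is a Miller–Rabin witness that 407 is composite.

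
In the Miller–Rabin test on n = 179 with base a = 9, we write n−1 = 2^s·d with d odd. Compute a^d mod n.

179 − 1 = 178 = 2^1 · 89, so d = 89.
9^1 ≡ 9 (mod 179)
9^2 ≡ 9^2 = 81 ≡ 81 (mod 179)
9^4 ≡ 81^2 = 6561 ≡ 117 (mod 179)
9^8 ≡ 117^2 = 13689 ≡ 85 (mod 179)
9^16 ≡ 85^2 = 7225 ≡ 65 (mod 179)
9^32 ≡ 65^2 = 4225 ≡ 108 (mod 179)
9^64 ≡ 108^2 = 11664 ≡ 29 (mod 179)
89 = 64 + 16 + 8 + 1 in binary powers of 2.
So 9^89 ≡ 29 · 65 · 85 · 9 ≡ 1 (mod 179).
Since 9^d ≡ 1 (mod 179), base 9 does not prove 179 composite.

1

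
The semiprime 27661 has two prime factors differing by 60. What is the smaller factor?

139

Since p = q + 60, we have 27661 = q(q + 60), so q² + 60q − 27661 = 0.
Discriminant: 60² + 4·27661 = 3600 + 110644 = 114244; √114244 = 338.
q = (−60 + 338)/2 = 139, and p = q + 60 = 199.
Check: 139 · 199 = 27661.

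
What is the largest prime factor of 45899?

45899 = 7 · 6557
6557 = 79 · 83
83 is prime.
So 45899 = 7 · 79 · 83; the largest prime factor is 83.

83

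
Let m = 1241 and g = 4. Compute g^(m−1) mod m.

324

4^1 ≡ 4 (mod 1241)
4^2 ≡ 4^2 = 16 ≡ 16 (mod 1241)
4^4 ≡ 16^2 = 256 ≡ 256 (mod 1241)
4^8 ≡ 256^2 = 65536 ≡ 1004 (mod 1241)
4^16 ≡ 1004^2 = 1008016 ≡ 324 (mod 1241)
4^32 ≡ 324^2 = 104976 ≡ 732 (mod 1241)
4^64 ≡ 732^2 = 535824 ≡ 953 (mod 1241)
4^128 ≡ 953^2 = 908209 ≡ 1038 (mod 1241)
4^256 ≡ 1038^2 = 1077444 ≡ 256 (mod 1241)
4^512 ≡ 256^2 = 65536 ≡ 1004 (mod 1241)
4^1024 ≡ 1004^2 = 1008016 ≡ 324 (mod 1241)
1240 = 1024 + 128 + 64 + 16 + 8 in binary powers of 2.
So 4^1240 ≡ 324 · 1038 · 953 · 324 · 1004 ≡ 324 (mod 1241).
Since 324 ≠ 1, base 4 is a Fermat witness: 1241 is composite.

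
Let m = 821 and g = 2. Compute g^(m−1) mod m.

1

2^1 ≡ 2 (mod 821)
2^2 ≡ 2^2 = 4 ≡ 4 (mod 821)
2^4 ≡ 4^2 = 16 ≡ 16 (mod 821)
2^8 ≡ 16^2 = 256 ≡ 256 (mod 821)
2^16 ≡ 256^2 = 65536 ≡ 677 (mod 821)
2^32 ≡ 677^2 = 458329 ≡ 211 (mod 821)
2^64 ≡ 211^2 = 44521 ≡ 187 (mod 821)
2^128 ≡ 187^2 = 34969 ≡ 487 (mod 821)
2^256 ≡ 487^2 = 237169 ≡ 721 (mod 821)
2^512 ≡ 721^2 = 519841 ≡ 148 (mod 821)
820 = 512 + 256 + 32 + 16 + 4 in binary powers of 2.
So 2^820 ≡ 148 · 721 · 211 · 677 · 16 ≡ 1 (mod 821).
Since the result is 1, base 2 gives no evidence that 821 is composite.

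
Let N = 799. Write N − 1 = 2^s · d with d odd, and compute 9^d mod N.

799 − 1 = 798 = 2^1 · 399, so d = 399.
9^1 ≡ 9 (mod 799)
9^2 ≡ 9^2 = 81 ≡ 81 (mod 799)
9^4 ≡ 81^2 = 6561 ≡ 169 (mod 799)
9^8 ≡ 169^2 = 28561 ≡ 596 (mod 799)
9^16 ≡ 596^2 = 355216 ≡ 460 (mod 799)
9^32 ≡ 460^2 = 211600 ≡ 664 (mod 799)
9^64 ≡ 664^2 = 440896 ≡ 647 (mod 799)
9^128 ≡ 647^2 = 418609 ≡ 732 (mod 799)
9^256 ≡ 732^2 = 535824 ≡ 494 (mod 799)
399 = 256 + 128 + 8 + 4 + 2 + 1 in binary powers of 2.
So 9^399 ≡ 494 · 732 · 596 · 169 · 81 · 9 ≡ 784 (mod 799).
Squaring chain: 784; never reaches −1, so base 9 is a Miller–Rabin witness that 799 is composite.

784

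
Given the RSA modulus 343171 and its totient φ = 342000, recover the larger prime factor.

φ(n) = (p−1)(q−1) = n − (p+q) + 1, so p + q = 343171 − 342000 + 1 = 1172.
p and q are the roots of t² − 1172t + 343171 = 0.
Discriminant: 1172² − 4·343171 = 1373584 − 1372684 = 900; √900 = 30.
q = (1172 − 30)/2 = 571, p = (1172 + 30)/2 = 601.
Check: 571 · 601 = 343171.

601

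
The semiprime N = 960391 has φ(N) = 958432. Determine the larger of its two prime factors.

983

φ(n) = (p−1)(q−1) = n − (p+q) + 1, so p + q = 960391 − 958432 + 1 = 1960.
p and q are the roots of t² − 1960t + 960391 = 0.
Discriminant: 1960² − 4·960391 = 3841600 − 3841564 = 36; √36 = 6.
q = (1960 − 6)/2 = 977, p = (1960 + 6)/2 = 983.
Check: 977 · 983 = 960391.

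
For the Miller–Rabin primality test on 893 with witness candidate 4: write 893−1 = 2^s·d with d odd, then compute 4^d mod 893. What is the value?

893 − 1 = 892 = 2^2 · 223, so d = 223.
4^1 ≡ 4 (mod 893)
4^2 ≡ 4^2 = 16 ≡ 16 (mod 893)
4^4 ≡ 16^2 = 256 ≡ 256 (mod 893)
4^8 ≡ 256^2 = 65536 ≡ 347 (mod 893)
4^16 ≡ 347^2 = 120409 ≡ 747 (mod 893)
4^32 ≡ 747^2 = 558009 ≡ 777 (mod 893)
4^64 ≡ 777^2 = 603729 ≡ 61 (mod 893)
4^128 ≡ 61^2 = 3721 ≡ 149 (mod 893)
223 = 128 + 64 + 16 + 8 + 4 + 2 + 1 in binary powers of 2.
So 4^223 ≡ 149 · 61 · 747 · 347 · 256 · 16 · 4 ≡ 747 (mod 893).
Squaring chain: 747 → 777; never reaches −1, so base 4 is a Miller–Rabin witness that 893 is composite.

747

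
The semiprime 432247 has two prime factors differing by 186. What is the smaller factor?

Since p = q + 186, we have 432247 = q(q + 186), so q² + 186q − 432247 = 0.
Discriminant: 186² + 4·432247 = 34596 + 1728988 = 1763584; √1763584 = 1328.
q = (−186 + 1328)/2 = 571, and p = q + 186 = 757.
Check: 571 · 757 = 432247.

571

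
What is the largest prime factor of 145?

29

145 = 5 · 29
29 is prime.
So 145 = 5 · 29; the largest prime factor is 29.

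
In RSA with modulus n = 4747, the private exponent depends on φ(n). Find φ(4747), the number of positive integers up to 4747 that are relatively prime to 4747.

4600

Factor: 4747 = 47 · 101.
φ(4747) = (47−1) · (101−1) = 46 · 100 = 4600.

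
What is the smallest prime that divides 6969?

6969 is odd.
Digit sum 30, divisible by 3.

3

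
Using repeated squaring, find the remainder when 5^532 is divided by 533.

508

5^1 ≡ 5 (mod 533)
5^2 ≡ 5^2 = 25 ≡ 25 (mod 533)
5^4 ≡ 25^2 = 625 ≡ 92 (mod 533)
5^8 ≡ 92^2 = 8464 ≡ 469 (mod 533)
5^16 ≡ 469^2 = 219961 ≡ 365 (mod 533)
5^32 ≡ 365^2 = 133225 ≡ 508 (mod 533)
5^64 ≡ 508^2 = 258064 ≡ 92 (mod 533)
5^128 ≡ 92^2 = 8464 ≡ 469 (mod 533)
5^256 ≡ 469^2 = 219961 ≡ 365 (mod 533)
5^512 ≡ 365^2 = 133225 ≡ 508 (mod 533)
532 = 512 + 16 + 4 in binary powers of 2.
So 5^532 ≡ 508 · 365 · 92 ≡ 508 (mod 533).
Since 508 ≠ 1, base 5 is a Fermat witness: 533 is composite.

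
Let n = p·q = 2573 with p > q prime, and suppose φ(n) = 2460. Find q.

φ(n) = (p−1)(q−1) = n − (p+q) + 1, so p + q = 2573 − 2460 + 1 = 114.
p and q are the roots of t² − 114t + 2573 = 0.
Discriminant: 114² − 4·2573 = 12996 − 10292 = 2704; √2704 = 52.
q = (114 − 52)/2 = 31, p = (114 + 52)/2 = 83.
Check: 31 · 83 = 2573.

31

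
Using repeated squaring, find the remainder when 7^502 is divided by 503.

7^1 ≡ 7 (mod 503)
7^2 ≡ 7^2 = 49 ≡ 49 (mod 503)
7^4 ≡ 49^2 = 2401 ≡ 389 (mod 503)
7^8 ≡ 389^2 = 151321 ≡ 421 (mod 503)
7^16 ≡ 421^2 = 177241 ≡ 185 (mod 503)
7^32 ≡ 185^2 = 34225 ≡ 21 (mod 503)
7^64 ≡ 21^2 = 441 ≡ 441 (mod 503)
7^128 ≡ 441^2 = 194481 ≡ 323 (mod 503)
7^256 ≡ 323^2 = 104329 ≡ 208 (mod 503)
502 = 256 + 128 + 64 + 32 + 16 + 4 + 2 in binary powers of 2.
So 7^502 ≡ 208 · 323 · 441 · 21 · 185 · 389 · 49 ≡ 1 (mod 503).
Since the result is 1, base 7 gives no evidence that 503 is composite.

1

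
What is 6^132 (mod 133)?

106

6^1 ≡ 6 (mod 133)
6^2 ≡ 6^2 = 36 ≡ 36 (mod 133)
6^4 ≡ 36^2 = 1296 ≡ 99 (mod 133)
6^8 ≡ 99^2 = 9801 ≡ 92 (mod 133)
6^16 ≡ 92^2 = 8464 ≡ 85 (mod 133)
6^32 ≡ 85^2 = 7225 ≡ 43 (mod 133)
6^64 ≡ 43^2 = 1849 ≡ 120 (mod 133)
6^128 ≡ 120^2 = 14400 ≡ 36 (mod 133)
132 = 128 + 4 in binary powers of 2.
So 6^132 ≡ 36 · 99 ≡ 106 (mod 133).
Since 106 ≠ 1, base 6 is a Fermat witness: 133 is composite.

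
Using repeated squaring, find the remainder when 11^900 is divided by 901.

259

11^1 ≡ 11 (mod 901)
11^2 ≡ 11^2 = 121 ≡ 121 (mod 901)
11^4 ≡ 121^2 = 14641 ≡ 225 (mod 901)
11^8 ≡ 225^2 = 50625 ≡ 169 (mod 901)
11^16 ≡ 169^2 = 28561 ≡ 630 (mod 901)
11^32 ≡ 630^2 = 396900 ≡ 460 (mod 901)
11^64 ≡ 460^2 = 211600 ≡ 766 (mod 901)
11^128 ≡ 766^2 = 586756 ≡ 205 (mod 901)
11^256 ≡ 205^2 = 42025 ≡ 579 (mod 901)
11^512 ≡ 579^2 = 335241 ≡ 69 (mod 901)
900 = 512 + 256 + 128 + 4 in binary powers of 2.
So 11^900 ≡ 69 · 579 · 205 · 225 ≡ 259 (mod 901).
Since 259 ≠ 1, base 11 is a Fermat witness: 901 is composite.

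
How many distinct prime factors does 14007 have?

14007 = 3 · 4669
4669 = 7 · 667
667 = 23 · 29
14007 = 3 · 7 · 23 · 29, which has 4 distinct prime factors.

4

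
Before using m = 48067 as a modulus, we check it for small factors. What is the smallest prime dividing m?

71

48067 is odd.
Digit sum 25, not divisible by 3.
Ends in 7: not divisible by 5.
7: 48067 = 7·6866 + 5
11: 48067 = 11·4369 + 8
13: 48067 = 13·3697 + 6
17: 48067 = 17·2827 + 8
19: 48067 = 19·2529 + 16
23: 48067 = 23·2089 + 20
29: 48067 = 29·1657 + 14
31: 48067 = 31·1550 + 17
37: 48067 = 37·1299 + 4
41: 48067 = 41·1172 + 15
43: 48067 = 43·1117 + 36
47: 48067 = 47·1022 + 33
53: 48067 = 53·906 + 49
59: 48067 = 59·814 + 41
61: 48067 = 61·787 + 60
67: 48067 = 67·717 + 28
71: 48067 = 71·677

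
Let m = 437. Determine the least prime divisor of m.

437 is odd.
Digit sum 14, not divisible by 3.
Ends in 7: not divisible by 5.
7: 437 = 7·62 + 3
11: 437 = 11·39 + 8
13: 437 = 13·33 + 8
17: 437 = 17·25 + 12
19: 437 = 19·23

19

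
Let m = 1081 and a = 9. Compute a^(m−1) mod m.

9^1 ≡ 9 (mod 1081)
9^2 ≡ 9^2 = 81 ≡ 81 (mod 1081)
9^4 ≡ 81^2 = 6561 ≡ 75 (mod 1081)
9^8 ≡ 75^2 = 5625 ≡ 220 (mod 1081)
9^16 ≡ 220^2 = 48400 ≡ 836 (mod 1081)
9^32 ≡ 836^2 = 698896 ≡ 570 (mod 1081)
9^64 ≡ 570^2 = 324900 ≡ 600 (mod 1081)
9^128 ≡ 600^2 = 360000 ≡ 27 (mod 1081)
9^256 ≡ 27^2 = 729 ≡ 729 (mod 1081)
9^512 ≡ 729^2 = 531441 ≡ 670 (mod 1081)
9^1024 ≡ 670^2 = 448900 ≡ 285 (mod 1081)
1080 = 1024 + 32 + 16 + 8 in binary powers of 2.
So 9^1080 ≡ 285 · 570 · 836 · 220 ≡ 679 (mod 1081).
Since 679 ≠ 1, base 9 is a Fermat witness: 1081 is composite.

679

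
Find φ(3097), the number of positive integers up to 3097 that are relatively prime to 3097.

2916

Factor: 3097 = 19 · 163.
φ(3097) = (19−1) · (163−1) = 18 · 162 = 2916.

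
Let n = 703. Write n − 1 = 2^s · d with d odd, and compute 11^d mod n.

628

703 − 1 = 702 = 2^1 · 351, so d = 351.
11^1 ≡ 11 (mod 703)
11^2 ≡ 11^2 = 121 ≡ 121 (mod 703)
11^4 ≡ 121^2 = 14641 ≡ 581 (mod 703)
11^8 ≡ 581^2 = 337561 ≡ 121 (mod 703)
11^16 ≡ 121^2 = 14641 ≡ 581 (mod 703)
11^32 ≡ 581^2 = 337561 ≡ 121 (mod 703)
11^64 ≡ 121^2 = 14641 ≡ 581 (mod 703)
11^128 ≡ 581^2 = 337561 ≡ 121 (mod 703)
11^256 ≡ 121^2 = 14641 ≡ 581 (mod 703)
351 = 256 + 64 + 16 + 8 + 4 + 2 + 1 in binary powers of 2.
So 11^351 ≡ 581 · 581 · 581 · 121 · 581 · 121 · 11 ≡ 628 (mod 703).
Squaring chain: 628; never reaches −1, so base 11 is a Miller–Rabin witness that 703 is composite.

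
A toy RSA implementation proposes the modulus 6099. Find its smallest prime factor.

3

6099 is odd.
Digit sum 24, divisible by 3.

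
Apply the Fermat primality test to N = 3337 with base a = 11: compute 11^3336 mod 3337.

11^1 ≡ 11 (mod 3337)
11^2 ≡ 11^2 = 121 ≡ 121 (mod 3337)
11^4 ≡ 121^2 = 14641 ≡ 1293 (mod 3337)
11^8 ≡ 1293^2 = 1671849 ≡ 12 (mod 3337)
11^16 ≡ 12^2 = 144 ≡ 144 (mod 3337)
11^32 ≡ 144^2 = 20736 ≡ 714 (mod 3337)
11^64 ≡ 714^2 = 509796 ≡ 2572 (mod 3337)
11^128 ≡ 2572^2 = 6615184 ≡ 1250 (mod 3337)
11^256 ≡ 1250^2 = 1562500 ≡ 784 (mod 3337)
11^512 ≡ 784^2 = 614656 ≡ 648 (mod 3337)
11^1024 ≡ 648^2 = 419904 ≡ 2779 (mod 3337)
11^2048 ≡ 2779^2 = 7722841 ≡ 1023 (mod 3337)
3336 = 2048 + 1024 + 256 + 8 in binary powers of 2.
So 11^3336 ≡ 1023 · 2779 · 784 · 12 ≡ 1352 (mod 3337).
Since 1352 ≠ 1, base 11 is a Fermat witness: 3337 is composite.

1352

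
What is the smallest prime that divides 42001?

97

42001 is odd.
Digit sum 7, not divisible by 3.
Ends in 1: not divisible by 5.
7: 42001 = 7·6000 + 1
11: 42001 = 11·3818 + 3
13: 42001 = 13·3230 + 11
17: 42001 = 17·2470 + 11
19: 42001 = 19·2210 + 11
23: 42001 = 23·1826 + 3
29: 42001 = 29·1448 + 9
31: 42001 = 31·1354 + 27
37: 42001 = 37·1135 + 6
41: 42001 = 41·1024 + 17
43: 42001 = 43·976 + 33
47: 42001 = 47·893 + 30
53: 42001 = 53·792 + 25
59: 42001 = 59·711 + 52
61: 42001 = 61·688 + 33
67: 42001 = 67·626 + 59
71: 42001 = 71·591 + 40
73: 42001 = 73·575 + 26
79: 42001 = 79·531 + 52
83: 42001 = 83·506 + 3
89: 42001 = 89·471 + 82
97: 42001 = 97·433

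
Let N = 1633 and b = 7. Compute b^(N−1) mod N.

1458

7^1 ≡ 7 (mod 1633)
7^2 ≡ 7^2 = 49 ≡ 49 (mod 1633)
7^4 ≡ 49^2 = 2401 ≡ 768 (mod 1633)
7^8 ≡ 768^2 = 589824 ≡ 311 (mod 1633)
7^16 ≡ 311^2 = 96721 ≡ 374 (mod 1633)
7^32 ≡ 374^2 = 139876 ≡ 1071 (mod 1633)
7^64 ≡ 1071^2 = 1147041 ≡ 675 (mod 1633)
7^128 ≡ 675^2 = 455625 ≡ 18 (mod 1633)
7^256 ≡ 18^2 = 324 ≡ 324 (mod 1633)
7^512 ≡ 324^2 = 104976 ≡ 464 (mod 1633)
7^1024 ≡ 464^2 = 215296 ≡ 1373 (mod 1633)
1632 = 1024 + 512 + 64 + 32 in binary powers of 2.
So 7^1632 ≡ 1373 · 464 · 675 · 1071 ≡ 1458 (mod 1633).
Since 1458 ≠ 1, base 7 is a Fermat witness: 1633 is composite.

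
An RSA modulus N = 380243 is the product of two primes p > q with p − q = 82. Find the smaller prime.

577

Since p = q + 82, we have 380243 = q(q + 82), so q² + 82q − 380243 = 0.
Discriminant: 82² + 4·380243 = 6724 + 1520972 = 1527696; √1527696 = 1236.
q = (−82 + 1236)/2 = 577, and p = q + 82 = 659.
Check: 577 · 659 = 380243.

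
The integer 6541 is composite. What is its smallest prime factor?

31

6541 is odd.
Digit sum 16, not divisible by 3.
Ends in 1: not divisible by 5.
7: 6541 = 7·934 + 3
11: 6541 = 11·594 + 7
13: 6541 = 13·503 + 2
17: 6541 = 17·384 + 13
19: 6541 = 19·344 + 5
23: 6541 = 23·284 + 9
29: 6541 = 29·225 + 16
31: 6541 = 31·211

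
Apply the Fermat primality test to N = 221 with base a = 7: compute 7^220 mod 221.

217

7^1 ≡ 7 (mod 221)
7^2 ≡ 7^2 = 49 ≡ 49 (mod 221)
7^4 ≡ 49^2 = 2401 ≡ 191 (mod 221)
7^8 ≡ 191^2 = 36481 ≡ 16 (mod 221)
7^16 ≡ 16^2 = 256 ≡ 35 (mod 221)
7^32 ≡ 35^2 = 1225 ≡ 120 (mod 221)
7^64 ≡ 120^2 = 14400 ≡ 35 (mod 221)
7^128 ≡ 35^2 = 1225 ≡ 120 (mod 221)
220 = 128 + 64 + 16 + 8 + 4 in binary powers of 2.
So 7^220 ≡ 120 · 35 · 35 · 16 · 191 ≡ 217 (mod 221).
Since 217 ≠ 1, base 7 is a Fermat witness: 221 is composite.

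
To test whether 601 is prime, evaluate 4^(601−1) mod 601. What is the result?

1

4^1 ≡ 4 (mod 601)
4^2 ≡ 4^2 = 16 ≡ 16 (mod 601)
4^4 ≡ 16^2 = 256 ≡ 256 (mod 601)
4^8 ≡ 256^2 = 65536 ≡ 27 (mod 601)
4^16 ≡ 27^2 = 729 ≡ 128 (mod 601)
4^32 ≡ 128^2 = 16384 ≡ 157 (mod 601)
4^64 ≡ 157^2 = 24649 ≡ 8 (mod 601)
4^128 ≡ 8^2 = 64 ≡ 64 (mod 601)
4^256 ≡ 64^2 = 4096 ≡ 490 (mod 601)
4^512 ≡ 490^2 = 240100 ≡ 301 (mod 601)
600 = 512 + 64 + 16 + 8 in binary powers of 2.
So 4^600 ≡ 301 · 8 · 128 · 27 ≡ 1 (mod 601).
Since the result is 1, base 4 gives no evidence that 601 is composite.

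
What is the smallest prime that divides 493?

493 is odd.
Digit sum 16, not divisible by 3.
Ends in 3: not divisible by 5.
7: 493 = 7·70 + 3
11: 493 = 11·44 + 9
13: 493 = 13·37 + 12
17: 493 = 17·29

17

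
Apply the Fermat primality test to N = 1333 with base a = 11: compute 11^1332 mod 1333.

11^1 ≡ 11 (mod 1333)
11^2 ≡ 11^2 = 121 ≡ 121 (mod 1333)
11^4 ≡ 121^2 = 14641 ≡ 1311 (mod 1333)
11^8 ≡ 1311^2 = 1718721 ≡ 484 (mod 1333)
11^16 ≡ 484^2 = 234256 ≡ 981 (mod 1333)
11^32 ≡ 981^2 = 962361 ≡ 1268 (mod 1333)
11^64 ≡ 1268^2 = 1607824 ≡ 226 (mod 1333)
11^128 ≡ 226^2 = 51076 ≡ 422 (mod 1333)
11^256 ≡ 422^2 = 178084 ≡ 795 (mod 1333)
11^512 ≡ 795^2 = 632025 ≡ 183 (mod 1333)
11^1024 ≡ 183^2 = 33489 ≡ 164 (mod 1333)
1332 = 1024 + 256 + 32 + 16 + 4 in binary powers of 2.
So 11^1332 ≡ 164 · 795 · 1268 · 981 · 1311 ≡ 78 (mod 1333).
Since 78 ≠ 1, base 11 is a Fermat witness: 1333 is composite.

78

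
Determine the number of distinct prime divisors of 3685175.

5

3685175 = 5^2 · 147407
147407 = 13 · 11339
11339 = 17 · 667
667 = 23 · 29
3685175 = 5^2 · 13 · 17 · 23 · 29, which has 5 distinct prime factors.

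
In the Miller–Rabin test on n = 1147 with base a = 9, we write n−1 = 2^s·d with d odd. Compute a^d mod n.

1147 − 1 = 1146 = 2^1 · 573, so d = 573.
9^1 ≡ 9 (mod 1147)
9^2 ≡ 9^2 = 81 ≡ 81 (mod 1147)
9^4 ≡ 81^2 = 6561 ≡ 826 (mod 1147)
9^8 ≡ 826^2 = 682276 ≡ 958 (mod 1147)
9^16 ≡ 958^2 = 917764 ≡ 164 (mod 1147)
9^32 ≡ 164^2 = 26896 ≡ 515 (mod 1147)
9^64 ≡ 515^2 = 265225 ≡ 268 (mod 1147)
9^128 ≡ 268^2 = 71824 ≡ 710 (mod 1147)
9^256 ≡ 710^2 = 504100 ≡ 567 (mod 1147)
9^512 ≡ 567^2 = 321489 ≡ 329 (mod 1147)
573 = 512 + 32 + 16 + 8 + 4 + 1 in binary powers of 2.
So 9^573 ≡ 329 · 515 · 164 · 958 · 826 · 9 ≡ 47 (mod 1147).
Squaring chain: 47; never reaches −1, so base 9 is a Miller–Rabin witness that 1147 is composite.

47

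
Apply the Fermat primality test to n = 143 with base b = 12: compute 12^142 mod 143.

1

12^1 ≡ 12 (mod 143)
12^2 ≡ 12^2 = 144 ≡ 1 (mod 143)
12^4 ≡ 1^2 = 1 ≡ 1 (mod 143)
12^8 ≡ 1^2 = 1 ≡ 1 (mod 143)
12^16 ≡ 1^2 = 1 ≡ 1 (mod 143)
12^32 ≡ 1^2 = 1 ≡ 1 (mod 143)
12^64 ≡ 1^2 = 1 ≡ 1 (mod 143)
12^128 ≡ 1^2 = 1 ≡ 1 (mod 143)
142 = 128 + 8 + 4 + 2 in binary powers of 2.
So 12^142 ≡ 1 · 1 · 1 · 1 ≡ 1 (mod 143).
Since the result is 1, base 12 gives no evidence that 143 is composite.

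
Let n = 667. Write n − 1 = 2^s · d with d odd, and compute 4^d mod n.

179

667 − 1 = 666 = 2^1 · 333, so d = 333.
4^1 ≡ 4 (mod 667)
4^2 ≡ 4^2 = 16 ≡ 16 (mod 667)
4^4 ≡ 16^2 = 256 ≡ 256 (mod 667)
4^8 ≡ 256^2 = 65536 ≡ 170 (mod 667)
4^16 ≡ 170^2 = 28900 ≡ 219 (mod 667)
4^32 ≡ 219^2 = 47961 ≡ 604 (mod 667)
4^64 ≡ 604^2 = 364816 ≡ 634 (mod 667)
4^128 ≡ 634^2 = 401956 ≡ 422 (mod 667)
4^256 ≡ 422^2 = 178084 ≡ 662 (mod 667)
333 = 256 + 64 + 8 + 4 + 1 in binary powers of 2.
So 4^333 ≡ 662 · 634 · 170 · 256 · 4 ≡ 179 (mod 667).
Squaring chain: 179; never reaches −1, so base 4 is a Miller–Rabin witness that 667 is composite.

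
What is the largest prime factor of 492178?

97

492178 = 2 · 246089
246089 = 43 · 5723
5723 = 59 · 97
97 is prime.
So 492178 = 2 · 43 · 59 · 97; the largest prime factor is 97.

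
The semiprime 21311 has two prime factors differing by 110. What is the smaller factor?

101

Since p = q + 110, we have 21311 = q(q + 110), so q² + 110q − 21311 = 0.
Discriminant: 110² + 4·21311 = 12100 + 85244 = 97344; √97344 = 312.
q = (−110 + 312)/2 = 101, and p = q + 110 = 211.
Check: 101 · 211 = 21311.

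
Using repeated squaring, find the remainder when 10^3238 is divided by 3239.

10^1 ≡ 10 (mod 3239)
10^2 ≡ 10^2 = 100 ≡ 100 (mod 3239)
10^4 ≡ 100^2 = 10000 ≡ 283 (mod 3239)
10^8 ≡ 283^2 = 80089 ≡ 2353 (mod 3239)
10^16 ≡ 2353^2 = 5536609 ≡ 1158 (mod 3239)
10^32 ≡ 1158^2 = 1340964 ≡ 18 (mod 3239)
10^64 ≡ 18^2 = 324 ≡ 324 (mod 3239)
10^128 ≡ 324^2 = 104976 ≡ 1328 (mod 3239)
10^256 ≡ 1328^2 = 1763584 ≡ 1568 (mod 3239)
10^512 ≡ 1568^2 = 2458624 ≡ 223 (mod 3239)
10^1024 ≡ 223^2 = 49729 ≡ 1144 (mod 3239)
10^2048 ≡ 1144^2 = 1308736 ≡ 180 (mod 3239)
3238 = 2048 + 1024 + 128 + 32 + 4 + 2 in binary powers of 2.
So 10^3238 ≡ 180 · 1144 · 1328 · 18 · 283 · 100 ≡ 3091 (mod 3239).
Since 3091 ≠ 1, base 10 is a Fermat witness: 3239 is composite.

3091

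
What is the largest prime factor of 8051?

97

8051 = 83 · 97
97 is prime.
So 8051 = 83 · 97; the largest prime factor is 97.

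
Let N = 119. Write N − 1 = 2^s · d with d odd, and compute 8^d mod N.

119 − 1 = 118 = 2^1 · 59, so d = 59.
8^1 ≡ 8 (mod 119)
8^2 ≡ 8^2 = 64 ≡ 64 (mod 119)
8^4 ≡ 64^2 = 4096 ≡ 50 (mod 119)
8^8 ≡ 50^2 = 2500 ≡ 1 (mod 119)
8^16 ≡ 1^2 = 1 ≡ 1 (mod 119)
8^32 ≡ 1^2 = 1 ≡ 1 (mod 119)
59 = 32 + 16 + 8 + 2 + 1 in binary powers of 2.
So 8^59 ≡ 1 · 1 · 1 · 64 · 8 ≡ 36 (mod 119).
Squaring chain: 36; never reaches −1, so base 8 is a Miller–Rabin witness that 119 is composite.

36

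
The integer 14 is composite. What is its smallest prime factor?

14 is even: 2 divides it.

2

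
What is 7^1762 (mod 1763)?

1197

7^1 ≡ 7 (mod 1763)
7^2 ≡ 7^2 = 49 ≡ 49 (mod 1763)
7^4 ≡ 49^2 = 2401 ≡ 638 (mod 1763)
7^8 ≡ 638^2 = 407044 ≡ 1554 (mod 1763)
7^16 ≡ 1554^2 = 2414916 ≡ 1369 (mod 1763)
7^32 ≡ 1369^2 = 1874161 ≡ 92 (mod 1763)
7^64 ≡ 92^2 = 8464 ≡ 1412 (mod 1763)
7^128 ≡ 1412^2 = 1993744 ≡ 1554 (mod 1763)
7^256 ≡ 1554^2 = 2414916 ≡ 1369 (mod 1763)
7^512 ≡ 1369^2 = 1874161 ≡ 92 (mod 1763)
7^1024 ≡ 92^2 = 8464 ≡ 1412 (mod 1763)
1762 = 1024 + 512 + 128 + 64 + 32 + 2 in binary powers of 2.
So 7^1762 ≡ 1412 · 92 · 1554 · 1412 · 92 · 49 ≡ 1197 (mod 1763).
Since 1197 ≠ 1, base 7 is a Fermat witness: 1763 is composite.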